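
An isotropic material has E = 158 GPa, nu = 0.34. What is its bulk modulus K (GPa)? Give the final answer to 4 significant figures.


K = E / (3*(1-2*nu))
K = 158 / (3*(1-2*0.34))
K = 164.6 GPa


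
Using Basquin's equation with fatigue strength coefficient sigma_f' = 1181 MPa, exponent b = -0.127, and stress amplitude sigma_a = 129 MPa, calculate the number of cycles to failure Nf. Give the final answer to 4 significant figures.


sigma_a = sigma_f' * (2*Nf)^b
2*Nf = (sigma_a / sigma_f')^(1/b)
2*Nf = (129 / 1181)^(1/-0.127)
2*Nf = 3.7336e+07
Nf = 1.867e+07 cycles


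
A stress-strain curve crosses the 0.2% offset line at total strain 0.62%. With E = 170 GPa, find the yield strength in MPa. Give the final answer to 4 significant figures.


Offset strain = 0.002
Elastic strain at yield = total_strain - offset = 6.2e-03 - 0.002 = 4.2e-03
sigma_y = E * elastic_strain = 170000 * 4.2e-03
sigma_y = 714 MPa


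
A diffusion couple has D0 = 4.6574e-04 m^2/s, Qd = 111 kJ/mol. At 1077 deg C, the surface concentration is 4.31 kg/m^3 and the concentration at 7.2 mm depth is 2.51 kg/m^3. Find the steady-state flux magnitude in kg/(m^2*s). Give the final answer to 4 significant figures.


Step 1: D = D0 * exp(-Qd/(R*T))
T = 1077 + 273.15 = 1350.15 K
D = 4.6574e-04 * exp(-111e3 / (8.314 * 1350.15)) = 2.36384e-08 m^2/s
Step 2: J = D * (C1 - C2) / dx
J = 2.36384e-08 * (4.31 - 2.51) / 7.2e-03
J = 5.91e-06 kg/(m^2*s)


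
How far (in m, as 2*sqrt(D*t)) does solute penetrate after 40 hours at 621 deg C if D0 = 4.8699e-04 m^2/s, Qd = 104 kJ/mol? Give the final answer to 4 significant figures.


Step 1: D = D0 * exp(-Qd/(R*T))
T = 894.15 K
D = 4.8699e-04 * exp(-104e3 / (8.314 * 894.15)) = 4.09079e-10 m^2/s
Step 2: L = 2*sqrt(D*t)
t = 40 h = 144000 s
L = 2*sqrt(4.09079e-10 * 144000) = 0.01535 m


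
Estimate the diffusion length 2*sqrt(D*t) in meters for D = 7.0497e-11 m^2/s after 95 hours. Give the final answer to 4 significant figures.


t = 95 hr = 342000 s
Diffusion length = 2*sqrt(D*t)
= 2*sqrt(7.0497e-11 * 342000)
= 9.82e-03 m


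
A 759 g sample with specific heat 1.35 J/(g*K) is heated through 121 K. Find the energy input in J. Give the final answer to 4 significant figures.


Q = m * cp * dT
Q = 759 * 1.35 * 121
Q = 124000 J


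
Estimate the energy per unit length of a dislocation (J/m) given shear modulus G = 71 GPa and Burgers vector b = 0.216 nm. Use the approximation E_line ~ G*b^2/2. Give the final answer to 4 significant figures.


E = G*b^2/2
b = 0.216 nm = 2.16e-10 m
G = 71 GPa = 7.1e+10 Pa
E = 0.5 * 7.1e+10 * (2.16e-10)^2
E = 1.656e-09 J/m


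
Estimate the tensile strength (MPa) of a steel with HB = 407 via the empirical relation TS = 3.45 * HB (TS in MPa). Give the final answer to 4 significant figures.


TS (MPa) = 3.45 * HB
TS = 3.45 * 407
TS = 1404 MPa


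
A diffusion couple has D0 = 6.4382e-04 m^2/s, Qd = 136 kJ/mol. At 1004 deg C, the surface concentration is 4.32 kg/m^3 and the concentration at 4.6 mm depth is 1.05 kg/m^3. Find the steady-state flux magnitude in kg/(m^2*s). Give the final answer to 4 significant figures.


Step 1: D = D0 * exp(-Qd/(R*T))
T = 1004 + 273.15 = 1277.15 K
D = 6.4382e-04 * exp(-136e3 / (8.314 * 1277.15)) = 1.76298e-09 m^2/s
Step 2: J = D * (C1 - C2) / dx
J = 1.76298e-09 * (4.32 - 1.05) / 4.6e-03
J = 1.253e-06 kg/(m^2*s)


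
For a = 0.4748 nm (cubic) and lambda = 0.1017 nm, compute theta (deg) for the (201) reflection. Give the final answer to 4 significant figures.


d = a / sqrt(h^2+k^2+l^2)
d = 0.4748 / sqrt(5) = 0.212337 nm
lambda = 2*d*sin(theta)  =>  sin(theta) = lambda / (2*d)
sin(theta) = 0.1017 / (2 * 0.212337) = 0.239478
theta = 13.86 deg


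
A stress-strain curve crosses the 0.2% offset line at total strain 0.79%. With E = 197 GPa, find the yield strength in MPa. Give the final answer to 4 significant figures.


Offset strain = 0.002
Elastic strain at yield = total_strain - offset = 7.9e-03 - 0.002 = 5.9e-03
sigma_y = E * elastic_strain = 197000 * 5.9e-03
sigma_y = 1162 MPa


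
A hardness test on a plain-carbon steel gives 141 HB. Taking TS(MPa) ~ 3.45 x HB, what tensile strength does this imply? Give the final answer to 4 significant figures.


TS (MPa) = 3.45 * HB
TS = 3.45 * 141
TS = 486.5 MPa


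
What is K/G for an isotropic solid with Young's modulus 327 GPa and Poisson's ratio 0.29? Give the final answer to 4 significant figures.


G = E / (2*(1+nu))
G = 327 / (2*(1+0.29)) = 126.744 GPa
K = E / (3*(1-2*nu))
K = 327 / (3*(1-2*0.29)) = 259.524 GPa
K/G = 259.524 / 126.744 = 2.048


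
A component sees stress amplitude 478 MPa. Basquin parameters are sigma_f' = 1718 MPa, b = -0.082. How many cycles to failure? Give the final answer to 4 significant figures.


sigma_a = sigma_f' * (2*Nf)^b
2*Nf = (sigma_a / sigma_f')^(1/b)
2*Nf = (478 / 1718)^(1/-0.082)
2*Nf = 5.9642e+06
Nf = 2.982e+06 cycles


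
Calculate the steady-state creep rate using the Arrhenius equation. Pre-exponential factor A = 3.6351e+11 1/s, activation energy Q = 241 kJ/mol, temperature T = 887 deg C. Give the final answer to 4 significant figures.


rate = A * exp(-Q / (R*T))
T = 887 + 273.15 = 1160.15 K
rate = 3.6351e+11 * exp(-241e3 / (8.314 * 1160.15))
rate = 5.121 1/s


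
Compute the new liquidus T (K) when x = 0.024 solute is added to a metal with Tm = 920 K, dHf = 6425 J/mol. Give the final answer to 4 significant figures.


dT = R*Tm^2*x / dHf
dT = 8.314 * 920^2 * 0.024 / 6425
dT = 26.286 K
T_new = 920 - 26.286 = 893.7 K


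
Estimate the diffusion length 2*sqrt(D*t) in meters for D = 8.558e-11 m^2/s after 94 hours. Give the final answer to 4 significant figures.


t = 94 hr = 338400 s
Diffusion length = 2*sqrt(D*t)
= 2*sqrt(8.558e-11 * 338400)
= 0.01076 m


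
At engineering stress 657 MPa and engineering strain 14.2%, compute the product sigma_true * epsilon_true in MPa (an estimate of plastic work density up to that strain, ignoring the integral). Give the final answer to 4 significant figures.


sigma_true = sigma_eng * (1 + epsilon_eng)
sigma_true = 657 * (1 + 0.142) = 750.294 MPa
epsilon_true = ln(1 + epsilon_eng)
epsilon_true = ln(1 + 0.142) = 0.132781
sigma_true * epsilon_true = 750.294 * 0.132781 = 99.62 MPa


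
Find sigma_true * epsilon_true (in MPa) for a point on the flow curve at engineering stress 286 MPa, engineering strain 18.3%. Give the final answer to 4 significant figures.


sigma_true = sigma_eng * (1 + epsilon_eng)
sigma_true = 286 * (1 + 0.183) = 338.338 MPa
epsilon_true = ln(1 + epsilon_eng)
epsilon_true = ln(1 + 0.183) = 0.168054
sigma_true * epsilon_true = 338.338 * 0.168054 = 56.86 MPa


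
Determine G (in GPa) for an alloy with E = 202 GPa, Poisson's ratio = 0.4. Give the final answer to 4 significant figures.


G = E / (2*(1+nu))
G = 202 / (2*(1+0.4))
G = 72.14 GPa


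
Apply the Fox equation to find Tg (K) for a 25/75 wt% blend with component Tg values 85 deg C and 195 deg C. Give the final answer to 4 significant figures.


1/Tg = w1/Tg1 + w2/Tg2 (in Kelvin)
Tg1 = 358.15 K, Tg2 = 468.15 K
1/Tg = 0.25/358.15 + 0.75/468.15
Tg = 434.8 K


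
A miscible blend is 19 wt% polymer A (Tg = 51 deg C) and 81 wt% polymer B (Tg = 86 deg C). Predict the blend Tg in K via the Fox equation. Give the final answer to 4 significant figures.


1/Tg = w1/Tg1 + w2/Tg2 (in Kelvin)
Tg1 = 324.15 K, Tg2 = 359.15 K
1/Tg = 0.19/324.15 + 0.81/359.15
Tg = 351.9 K


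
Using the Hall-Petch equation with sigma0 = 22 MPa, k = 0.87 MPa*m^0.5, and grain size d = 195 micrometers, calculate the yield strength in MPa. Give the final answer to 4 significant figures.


sigma_y = sigma0 + k / sqrt(d)
d = 195 um = 1.95e-04 m
sigma_y = 22 + 0.87 / sqrt(1.95e-04)
sigma_y = 84.3 MPa


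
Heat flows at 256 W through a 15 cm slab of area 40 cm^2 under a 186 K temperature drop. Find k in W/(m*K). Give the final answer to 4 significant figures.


k = Q*L / (A*dT)
L = 0.15 m, A = 4e-03 m^2
k = 256 * 0.15 / (4e-03 * 186)
k = 51.61 W/(m*K)


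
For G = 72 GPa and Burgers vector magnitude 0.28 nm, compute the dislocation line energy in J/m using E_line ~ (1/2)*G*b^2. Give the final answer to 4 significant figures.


E = G*b^2/2
b = 0.28 nm = 2.8e-10 m
G = 72 GPa = 7.2e+10 Pa
E = 0.5 * 7.2e+10 * (2.8e-10)^2
E = 2.822e-09 J/m


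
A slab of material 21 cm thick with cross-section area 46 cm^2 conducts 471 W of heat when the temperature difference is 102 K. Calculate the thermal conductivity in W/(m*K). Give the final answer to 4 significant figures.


k = Q*L / (A*dT)
L = 0.21 m, A = 4.6e-03 m^2
k = 471 * 0.21 / (4.6e-03 * 102)
k = 210.8 W/(m*K)


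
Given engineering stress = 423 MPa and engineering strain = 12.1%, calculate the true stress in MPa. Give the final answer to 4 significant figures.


sigma_true = sigma_eng * (1 + epsilon_eng)
sigma_true = 423 * (1 + 0.121)
sigma_true = 474.2 MPa


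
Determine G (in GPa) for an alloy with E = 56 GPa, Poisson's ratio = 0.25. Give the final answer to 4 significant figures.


G = E / (2*(1+nu))
G = 56 / (2*(1+0.25))
G = 22.4 GPa


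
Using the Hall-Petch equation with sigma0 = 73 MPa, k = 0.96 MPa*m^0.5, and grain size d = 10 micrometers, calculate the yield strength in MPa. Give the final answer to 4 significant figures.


sigma_y = sigma0 + k / sqrt(d)
d = 10 um = 1e-05 m
sigma_y = 73 + 0.96 / sqrt(1e-05)
sigma_y = 376.6 MPa


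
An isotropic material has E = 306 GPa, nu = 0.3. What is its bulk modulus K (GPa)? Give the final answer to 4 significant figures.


K = E / (3*(1-2*nu))
K = 306 / (3*(1-2*0.3))
K = 255 GPa


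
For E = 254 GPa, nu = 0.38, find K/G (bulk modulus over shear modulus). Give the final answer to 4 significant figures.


G = E / (2*(1+nu))
G = 254 / (2*(1+0.38)) = 92.029 GPa
K = E / (3*(1-2*nu))
K = 254 / (3*(1-2*0.38)) = 352.778 GPa
K/G = 352.778 / 92.029 = 3.833


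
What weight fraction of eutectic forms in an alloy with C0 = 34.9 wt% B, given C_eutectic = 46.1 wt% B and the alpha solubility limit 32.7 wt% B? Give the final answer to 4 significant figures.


f_primary = (C_e - C0) / (C_e - C_alpha_max)
f_primary = (46.1 - 34.9) / (46.1 - 32.7)
f_primary = 0.835821
f_eutectic = 1 - 0.835821 = 0.1642


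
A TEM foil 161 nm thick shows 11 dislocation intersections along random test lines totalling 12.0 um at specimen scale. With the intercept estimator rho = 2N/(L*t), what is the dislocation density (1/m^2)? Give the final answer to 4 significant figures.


rho = 2N / (L * t)
L = 12.0 um = 1.2e-05 m, t = 161 nm = 1.61e-07 m
rho = 2 * 11 / (1.2e-05 * 1.61e-07)
rho = 1.139e+13 1/m^2


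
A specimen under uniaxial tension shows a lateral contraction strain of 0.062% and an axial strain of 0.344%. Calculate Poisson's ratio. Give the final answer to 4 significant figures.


nu = -epsilon_lat / epsilon_axial
Lateral strain is contraction (negative), so using magnitudes:
nu = 0.062 / 0.344
nu = 0.1802


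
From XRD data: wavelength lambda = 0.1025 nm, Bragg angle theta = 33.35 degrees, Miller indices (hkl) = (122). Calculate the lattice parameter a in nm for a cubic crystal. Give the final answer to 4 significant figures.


d = lambda / (2*sin(theta))
d = 0.1025 / (2*sin(33.35 deg))
d = 0.0932239 nm
a = d * sqrt(h^2+k^2+l^2) = 0.0932239 * sqrt(9)
a = 0.2797 nm


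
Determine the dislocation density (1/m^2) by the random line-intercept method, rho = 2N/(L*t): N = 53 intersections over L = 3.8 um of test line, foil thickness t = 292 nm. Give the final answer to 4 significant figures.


rho = 2N / (L * t)
L = 3.8 um = 3.8e-06 m, t = 292 nm = 2.92e-07 m
rho = 2 * 53 / (3.8e-06 * 2.92e-07)
rho = 9.553e+13 1/m^2


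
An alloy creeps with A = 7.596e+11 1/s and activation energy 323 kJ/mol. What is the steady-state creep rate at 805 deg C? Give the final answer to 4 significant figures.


rate = A * exp(-Q / (R*T))
T = 805 + 273.15 = 1078.15 K
rate = 7.596e+11 * exp(-323e3 / (8.314 * 1078.15))
rate = 1.703e-04 1/s


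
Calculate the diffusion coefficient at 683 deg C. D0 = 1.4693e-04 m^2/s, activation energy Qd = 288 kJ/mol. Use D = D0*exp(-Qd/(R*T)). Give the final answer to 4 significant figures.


D = D0 * exp(-Qd / (R*T))
T = 956.15 K
D = 1.4693e-04 * exp(-288e3 / (8.314 * 956.15))
D = 2.711e-20 m^2/s


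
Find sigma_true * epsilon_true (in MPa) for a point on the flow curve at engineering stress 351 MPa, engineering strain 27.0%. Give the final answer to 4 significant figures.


sigma_true = sigma_eng * (1 + epsilon_eng)
sigma_true = 351 * (1 + 0.27) = 445.77 MPa
epsilon_true = ln(1 + epsilon_eng)
epsilon_true = ln(1 + 0.27) = 0.239017
sigma_true * epsilon_true = 445.77 * 0.239017 = 106.5 MPa


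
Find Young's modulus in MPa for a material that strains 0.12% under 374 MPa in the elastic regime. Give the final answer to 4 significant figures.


E = sigma / epsilon
epsilon = 0.12% = 1.2e-03
E = 374 / 1.2e-03
E = 311700 MPa


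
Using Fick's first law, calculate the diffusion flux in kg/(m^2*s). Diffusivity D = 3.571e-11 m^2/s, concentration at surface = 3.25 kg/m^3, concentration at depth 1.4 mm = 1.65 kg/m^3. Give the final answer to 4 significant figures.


J = -D * (dC/dx) = D * (C1 - C2) / dx
J = 3.571e-11 * (3.25 - 1.65) / 1.4e-03
J = 4.081e-08 kg/(m^2*s)


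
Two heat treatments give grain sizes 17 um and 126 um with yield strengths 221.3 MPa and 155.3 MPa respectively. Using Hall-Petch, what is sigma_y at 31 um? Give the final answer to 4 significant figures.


sigma_y = sigma0 + k / sqrt(d)
1/sqrt(d1) = 1/sqrt(1.7e-05) = 242.536;  1/sqrt(d2) = 89.0871
k = (sigma1 - sigma2) / (1/sqrt(d1) - 1/sqrt(d2)) = (221.3 - 155.3) / (242.536 - 89.0871) = 0.430112 MPa*m^0.5
sigma0 = sigma1 - k/sqrt(d1) = 221.3 - 0.430112*242.536 = 116.983 MPa
sigma_y(d3) = 116.983 + 0.430112 / sqrt(3.1e-05) = 194.2 MPa


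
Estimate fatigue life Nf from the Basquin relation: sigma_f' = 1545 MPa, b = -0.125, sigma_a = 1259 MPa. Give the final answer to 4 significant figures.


sigma_a = sigma_f' * (2*Nf)^b
2*Nf = (sigma_a / sigma_f')^(1/b)
2*Nf = (1259 / 1545)^(1/-0.125)
2*Nf = 5.14307
Nf = 2.572 cycles


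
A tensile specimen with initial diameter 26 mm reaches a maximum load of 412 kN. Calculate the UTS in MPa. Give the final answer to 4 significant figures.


A0 = pi*(d/2)^2 = pi*(26/2)^2 = 530.929 mm^2
UTS = F_max / A0 = 412*1000 / 530.929
UTS = 776 MPa


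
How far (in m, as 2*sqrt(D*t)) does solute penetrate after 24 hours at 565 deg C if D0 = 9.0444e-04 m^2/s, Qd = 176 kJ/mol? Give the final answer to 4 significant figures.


Step 1: D = D0 * exp(-Qd/(R*T))
T = 838.15 K
D = 9.0444e-04 * exp(-176e3 / (8.314 * 838.15)) = 9.71462e-15 m^2/s
Step 2: L = 2*sqrt(D*t)
t = 24 h = 86400 s
L = 2*sqrt(9.71462e-15 * 86400) = 5.794e-05 m


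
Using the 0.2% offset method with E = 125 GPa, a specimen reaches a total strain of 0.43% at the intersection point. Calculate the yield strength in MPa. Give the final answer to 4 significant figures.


Offset strain = 0.002
Elastic strain at yield = total_strain - offset = 4.3e-03 - 0.002 = 2.3e-03
sigma_y = E * elastic_strain = 125000 * 2.3e-03
sigma_y = 287.5 MPa


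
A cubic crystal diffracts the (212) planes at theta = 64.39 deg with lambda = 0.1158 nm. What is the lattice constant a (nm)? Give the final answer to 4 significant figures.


d = lambda / (2*sin(theta))
d = 0.1158 / (2*sin(64.39 deg))
d = 0.064208 nm
a = d * sqrt(h^2+k^2+l^2) = 0.064208 * sqrt(9)
a = 0.1926 nm


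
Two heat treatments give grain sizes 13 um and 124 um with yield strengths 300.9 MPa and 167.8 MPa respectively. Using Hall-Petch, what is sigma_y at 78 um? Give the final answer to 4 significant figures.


sigma_y = sigma0 + k / sqrt(d)
1/sqrt(d1) = 1/sqrt(1.3e-05) = 277.35;  1/sqrt(d2) = 89.8027
k = (sigma1 - sigma2) / (1/sqrt(d1) - 1/sqrt(d2)) = (300.9 - 167.8) / (277.35 - 89.8027) = 0.709687 MPa*m^0.5
sigma0 = sigma1 - k/sqrt(d1) = 300.9 - 0.709687*277.35 = 104.068 MPa
sigma_y(d3) = 104.068 + 0.709687 / sqrt(7.8e-05) = 184.4 MPa


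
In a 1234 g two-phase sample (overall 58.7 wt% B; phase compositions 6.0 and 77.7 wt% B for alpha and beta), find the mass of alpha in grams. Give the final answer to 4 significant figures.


f_alpha = (C_beta - C0) / (C_beta - C_alpha)
f_alpha = (77.7 - 58.7) / (77.7 - 6.0) = 0.264993
m_alpha = f_alpha * m_total = 0.264993 * 1234 = 327 g


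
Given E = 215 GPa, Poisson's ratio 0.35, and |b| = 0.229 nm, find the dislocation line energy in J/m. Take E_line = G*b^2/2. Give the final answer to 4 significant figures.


Step 1: G = E / (2*(1+nu))
G = 215 / (2*(1+0.35)) = 79.6296 GPa = 7.96296e+10 Pa
Step 2: E_line = G*b^2/2
b = 0.229 nm = 2.29e-10 m
E_line = 0.5 * 7.96296e+10 * (2.29e-10)^2 = 2.088e-09 J/m


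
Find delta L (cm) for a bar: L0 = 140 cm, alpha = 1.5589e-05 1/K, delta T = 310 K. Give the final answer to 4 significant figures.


dL = L0 * alpha * dT
dL = 140 * 1.5589e-05 * 310
dL = 0.6766 cm


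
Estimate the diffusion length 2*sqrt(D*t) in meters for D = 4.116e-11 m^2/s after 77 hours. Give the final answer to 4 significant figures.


t = 77 hr = 277200 s
Diffusion length = 2*sqrt(D*t)
= 2*sqrt(4.116e-11 * 277200)
= 6.756e-03 m


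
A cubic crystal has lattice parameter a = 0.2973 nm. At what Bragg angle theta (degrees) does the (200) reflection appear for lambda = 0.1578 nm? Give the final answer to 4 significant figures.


d = a / sqrt(h^2+k^2+l^2)
d = 0.2973 / sqrt(4) = 0.14865 nm
lambda = 2*d*sin(theta)  =>  sin(theta) = lambda / (2*d)
sin(theta) = 0.1578 / (2 * 0.14865) = 0.530777
theta = 32.06 deg


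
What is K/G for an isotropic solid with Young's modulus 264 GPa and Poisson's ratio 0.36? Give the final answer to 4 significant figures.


G = E / (2*(1+nu))
G = 264 / (2*(1+0.36)) = 97.0588 GPa
K = E / (3*(1-2*nu))
K = 264 / (3*(1-2*0.36)) = 314.286 GPa
K/G = 314.286 / 97.0588 = 3.238


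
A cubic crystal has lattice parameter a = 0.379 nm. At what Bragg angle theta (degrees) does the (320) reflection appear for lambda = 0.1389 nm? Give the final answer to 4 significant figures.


d = a / sqrt(h^2+k^2+l^2)
d = 0.379 / sqrt(13) = 0.105116 nm
lambda = 2*d*sin(theta)  =>  sin(theta) = lambda / (2*d)
sin(theta) = 0.1389 / (2 * 0.105116) = 0.660701
theta = 41.35 deg


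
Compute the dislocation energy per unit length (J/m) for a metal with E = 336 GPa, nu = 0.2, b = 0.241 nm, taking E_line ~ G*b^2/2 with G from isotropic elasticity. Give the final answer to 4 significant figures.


Step 1: G = E / (2*(1+nu))
G = 336 / (2*(1+0.2)) = 140 GPa = 1.4e+11 Pa
Step 2: E_line = G*b^2/2
b = 0.241 nm = 2.41e-10 m
E_line = 0.5 * 1.4e+11 * (2.41e-10)^2 = 4.066e-09 J/m


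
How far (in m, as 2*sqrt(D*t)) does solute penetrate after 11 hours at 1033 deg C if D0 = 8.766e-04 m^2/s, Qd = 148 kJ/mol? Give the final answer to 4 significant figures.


Step 1: D = D0 * exp(-Qd/(R*T))
T = 1306.15 K
D = 8.766e-04 * exp(-148e3 / (8.314 * 1306.15)) = 1.05651e-09 m^2/s
Step 2: L = 2*sqrt(D*t)
t = 11 h = 39600 s
L = 2*sqrt(1.05651e-09 * 39600) = 0.01294 m


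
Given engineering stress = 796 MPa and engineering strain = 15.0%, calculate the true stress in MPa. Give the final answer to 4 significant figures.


sigma_true = sigma_eng * (1 + epsilon_eng)
sigma_true = 796 * (1 + 0.15)
sigma_true = 915.4 MPa


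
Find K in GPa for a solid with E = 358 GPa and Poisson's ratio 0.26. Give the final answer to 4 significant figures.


K = E / (3*(1-2*nu))
K = 358 / (3*(1-2*0.26))
K = 248.6 GPa


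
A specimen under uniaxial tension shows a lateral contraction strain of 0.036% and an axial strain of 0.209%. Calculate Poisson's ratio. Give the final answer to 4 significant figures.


nu = -epsilon_lat / epsilon_axial
Lateral strain is contraction (negative), so using magnitudes:
nu = 0.036 / 0.209
nu = 0.1722


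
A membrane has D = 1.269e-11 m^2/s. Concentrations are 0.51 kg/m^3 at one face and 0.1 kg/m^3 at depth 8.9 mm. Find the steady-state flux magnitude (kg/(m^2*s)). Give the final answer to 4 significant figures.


J = -D * (dC/dx) = D * (C1 - C2) / dx
J = 1.269e-11 * (0.51 - 0.1) / 8.9e-03
J = 5.846e-10 kg/(m^2*s)


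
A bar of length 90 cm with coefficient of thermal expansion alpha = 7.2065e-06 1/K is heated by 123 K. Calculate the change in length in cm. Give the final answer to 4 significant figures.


dL = L0 * alpha * dT
dL = 90 * 7.2065e-06 * 123
dL = 0.07978 cm


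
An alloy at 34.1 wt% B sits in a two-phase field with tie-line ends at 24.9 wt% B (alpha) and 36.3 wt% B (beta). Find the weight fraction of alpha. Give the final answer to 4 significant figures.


f_alpha = (C_beta - C0) / (C_beta - C_alpha)
f_alpha = (36.3 - 34.1) / (36.3 - 24.9)
f_alpha = 0.193


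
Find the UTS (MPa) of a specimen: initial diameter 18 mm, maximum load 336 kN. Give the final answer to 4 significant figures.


A0 = pi*(d/2)^2 = pi*(18/2)^2 = 254.469 mm^2
UTS = F_max / A0 = 336*1000 / 254.469
UTS = 1320 MPa


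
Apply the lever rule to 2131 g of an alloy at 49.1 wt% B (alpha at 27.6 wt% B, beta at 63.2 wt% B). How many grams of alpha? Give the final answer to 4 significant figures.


f_alpha = (C_beta - C0) / (C_beta - C_alpha)
f_alpha = (63.2 - 49.1) / (63.2 - 27.6) = 0.396067
m_alpha = f_alpha * m_total = 0.396067 * 2131 = 844 g


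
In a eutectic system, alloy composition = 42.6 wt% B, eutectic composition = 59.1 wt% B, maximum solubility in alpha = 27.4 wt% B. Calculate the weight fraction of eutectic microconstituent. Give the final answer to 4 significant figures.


f_primary = (C_e - C0) / (C_e - C_alpha_max)
f_primary = (59.1 - 42.6) / (59.1 - 27.4)
f_primary = 0.520505
f_eutectic = 1 - 0.520505 = 0.4795


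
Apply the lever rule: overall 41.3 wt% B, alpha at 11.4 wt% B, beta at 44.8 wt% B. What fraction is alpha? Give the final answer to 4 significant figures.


f_alpha = (C_beta - C0) / (C_beta - C_alpha)
f_alpha = (44.8 - 41.3) / (44.8 - 11.4)
f_alpha = 0.1048


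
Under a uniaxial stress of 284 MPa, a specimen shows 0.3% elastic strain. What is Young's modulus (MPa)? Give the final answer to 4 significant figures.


E = sigma / epsilon
epsilon = 0.3% = 3e-03
E = 284 / 3e-03
E = 94670 MPa


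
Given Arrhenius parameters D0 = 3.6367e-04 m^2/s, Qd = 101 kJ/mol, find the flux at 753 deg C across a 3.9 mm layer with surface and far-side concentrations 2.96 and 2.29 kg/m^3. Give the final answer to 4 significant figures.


Step 1: D = D0 * exp(-Qd/(R*T))
T = 753 + 273.15 = 1026.15 K
D = 3.6367e-04 * exp(-101e3 / (8.314 * 1026.15)) = 2.62583e-09 m^2/s
Step 2: J = D * (C1 - C2) / dx
J = 2.62583e-09 * (2.96 - 2.29) / 3.9e-03
J = 4.511e-07 kg/(m^2*s)


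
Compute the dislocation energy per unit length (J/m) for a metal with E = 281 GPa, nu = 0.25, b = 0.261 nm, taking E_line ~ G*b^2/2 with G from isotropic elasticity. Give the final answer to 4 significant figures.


Step 1: G = E / (2*(1+nu))
G = 281 / (2*(1+0.25)) = 112.4 GPa = 1.124e+11 Pa
Step 2: E_line = G*b^2/2
b = 0.261 nm = 2.61e-10 m
E_line = 0.5 * 1.124e+11 * (2.61e-10)^2 = 3.828e-09 J/m


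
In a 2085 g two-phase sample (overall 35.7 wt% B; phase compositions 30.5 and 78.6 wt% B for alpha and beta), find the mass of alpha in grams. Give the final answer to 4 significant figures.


f_alpha = (C_beta - C0) / (C_beta - C_alpha)
f_alpha = (78.6 - 35.7) / (78.6 - 30.5) = 0.891892
m_alpha = f_alpha * m_total = 0.891892 * 2085 = 1860 g


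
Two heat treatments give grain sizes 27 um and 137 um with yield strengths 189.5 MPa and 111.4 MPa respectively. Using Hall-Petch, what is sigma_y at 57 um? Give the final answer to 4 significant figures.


sigma_y = sigma0 + k / sqrt(d)
1/sqrt(d1) = 1/sqrt(2.7e-05) = 192.45;  1/sqrt(d2) = 85.4358
k = (sigma1 - sigma2) / (1/sqrt(d1) - 1/sqrt(d2)) = (189.5 - 111.4) / (192.45 - 85.4358) = 0.729809 MPa*m^0.5
sigma0 = sigma1 - k/sqrt(d1) = 189.5 - 0.729809*192.45 = 49.0482 MPa
sigma_y(d3) = 49.0482 + 0.729809 / sqrt(5.7e-05) = 145.7 MPa


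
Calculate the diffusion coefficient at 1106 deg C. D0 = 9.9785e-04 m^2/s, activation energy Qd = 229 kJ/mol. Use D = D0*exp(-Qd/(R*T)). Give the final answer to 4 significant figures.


D = D0 * exp(-Qd / (R*T))
T = 1379.15 K
D = 9.9785e-04 * exp(-229e3 / (8.314 * 1379.15))
D = 2.116e-12 m^2/s


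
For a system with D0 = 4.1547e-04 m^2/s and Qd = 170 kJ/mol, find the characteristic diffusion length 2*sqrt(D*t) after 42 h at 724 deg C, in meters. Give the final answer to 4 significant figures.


Step 1: D = D0 * exp(-Qd/(R*T))
T = 997.15 K
D = 4.1547e-04 * exp(-170e3 / (8.314 * 997.15)) = 5.16356e-13 m^2/s
Step 2: L = 2*sqrt(D*t)
t = 42 h = 151200 s
L = 2*sqrt(5.16356e-13 * 151200) = 5.588e-04 m


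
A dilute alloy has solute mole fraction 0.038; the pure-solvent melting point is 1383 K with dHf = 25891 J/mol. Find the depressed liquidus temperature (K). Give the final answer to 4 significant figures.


dT = R*Tm^2*x / dHf
dT = 8.314 * 1383^2 * 0.038 / 25891
dT = 23.3394 K
T_new = 1383 - 23.3394 = 1360 K


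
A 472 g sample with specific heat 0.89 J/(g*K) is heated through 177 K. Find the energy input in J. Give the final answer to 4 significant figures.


Q = m * cp * dT
Q = 472 * 0.89 * 177
Q = 74350 J


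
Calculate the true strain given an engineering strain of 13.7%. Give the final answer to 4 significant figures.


epsilon_true = ln(1 + epsilon_eng)
epsilon_true = ln(1 + 0.137)
epsilon_true = 0.1284


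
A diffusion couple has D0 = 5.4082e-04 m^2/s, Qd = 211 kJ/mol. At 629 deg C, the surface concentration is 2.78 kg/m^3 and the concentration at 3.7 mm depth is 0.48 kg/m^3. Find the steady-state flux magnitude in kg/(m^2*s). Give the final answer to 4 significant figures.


Step 1: D = D0 * exp(-Qd/(R*T))
T = 629 + 273.15 = 902.15 K
D = 5.4082e-04 * exp(-211e3 / (8.314 * 902.15)) = 3.2785e-16 m^2/s
Step 2: J = D * (C1 - C2) / dx
J = 3.2785e-16 * (2.78 - 0.48) / 3.7e-03
J = 2.038e-13 kg/(m^2*s)


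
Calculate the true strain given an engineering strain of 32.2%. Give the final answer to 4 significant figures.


epsilon_true = ln(1 + epsilon_eng)
epsilon_true = ln(1 + 0.322)
epsilon_true = 0.2791


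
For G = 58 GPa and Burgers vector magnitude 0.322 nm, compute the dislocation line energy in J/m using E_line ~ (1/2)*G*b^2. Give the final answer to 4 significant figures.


E = G*b^2/2
b = 0.322 nm = 3.22e-10 m
G = 58 GPa = 5.8e+10 Pa
E = 0.5 * 5.8e+10 * (3.22e-10)^2
E = 3.007e-09 J/m


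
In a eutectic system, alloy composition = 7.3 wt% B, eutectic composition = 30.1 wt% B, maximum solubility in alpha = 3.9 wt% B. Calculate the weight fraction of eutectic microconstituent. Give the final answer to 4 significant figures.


f_primary = (C_e - C0) / (C_e - C_alpha_max)
f_primary = (30.1 - 7.3) / (30.1 - 3.9)
f_primary = 0.870229
f_eutectic = 1 - 0.870229 = 0.1298


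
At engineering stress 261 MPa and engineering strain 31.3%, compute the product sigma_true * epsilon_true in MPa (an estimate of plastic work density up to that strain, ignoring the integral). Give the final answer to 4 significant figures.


sigma_true = sigma_eng * (1 + epsilon_eng)
sigma_true = 261 * (1 + 0.313) = 342.693 MPa
epsilon_true = ln(1 + epsilon_eng)
epsilon_true = ln(1 + 0.313) = 0.272315
sigma_true * epsilon_true = 342.693 * 0.272315 = 93.32 MPa


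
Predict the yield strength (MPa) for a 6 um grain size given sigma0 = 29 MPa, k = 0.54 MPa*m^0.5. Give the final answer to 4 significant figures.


sigma_y = sigma0 + k / sqrt(d)
d = 6 um = 6e-06 m
sigma_y = 29 + 0.54 / sqrt(6e-06)
sigma_y = 249.5 MPa


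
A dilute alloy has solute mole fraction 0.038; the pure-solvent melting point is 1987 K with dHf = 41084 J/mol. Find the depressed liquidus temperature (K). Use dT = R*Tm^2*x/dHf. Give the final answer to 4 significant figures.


dT = R*Tm^2*x / dHf
dT = 8.314 * 1987^2 * 0.038 / 41084
dT = 30.361 K
T_new = 1987 - 30.361 = 1957 K


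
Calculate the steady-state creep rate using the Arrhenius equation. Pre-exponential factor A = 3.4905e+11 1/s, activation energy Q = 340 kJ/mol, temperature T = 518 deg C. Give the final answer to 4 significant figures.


rate = A * exp(-Q / (R*T))
T = 518 + 273.15 = 791.15 K
rate = 3.4905e+11 * exp(-340e3 / (8.314 * 791.15))
rate = 1.242e-11 1/s


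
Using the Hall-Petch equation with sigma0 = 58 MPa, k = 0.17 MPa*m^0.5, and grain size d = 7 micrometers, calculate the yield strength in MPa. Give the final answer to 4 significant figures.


sigma_y = sigma0 + k / sqrt(d)
d = 7 um = 7e-06 m
sigma_y = 58 + 0.17 / sqrt(7e-06)
sigma_y = 122.3 MPa


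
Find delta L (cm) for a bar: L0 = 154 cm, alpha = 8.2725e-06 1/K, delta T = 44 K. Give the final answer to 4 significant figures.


dL = L0 * alpha * dT
dL = 154 * 8.2725e-06 * 44
dL = 0.05605 cm


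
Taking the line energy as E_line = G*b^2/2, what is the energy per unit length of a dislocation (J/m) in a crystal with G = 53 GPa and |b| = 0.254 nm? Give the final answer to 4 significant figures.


E = G*b^2/2
b = 0.254 nm = 2.54e-10 m
G = 53 GPa = 5.3e+10 Pa
E = 0.5 * 5.3e+10 * (2.54e-10)^2
E = 1.71e-09 J/m


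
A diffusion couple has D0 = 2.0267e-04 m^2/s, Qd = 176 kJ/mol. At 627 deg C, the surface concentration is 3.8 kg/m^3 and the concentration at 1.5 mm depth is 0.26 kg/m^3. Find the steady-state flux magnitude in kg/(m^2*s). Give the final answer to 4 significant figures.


Step 1: D = D0 * exp(-Qd/(R*T))
T = 627 + 273.15 = 900.15 K
D = 2.0267e-04 * exp(-176e3 / (8.314 * 900.15)) = 1.23979e-14 m^2/s
Step 2: J = D * (C1 - C2) / dx
J = 1.23979e-14 * (3.8 - 0.26) / 1.5e-03
J = 2.926e-11 kg/(m^2*s)


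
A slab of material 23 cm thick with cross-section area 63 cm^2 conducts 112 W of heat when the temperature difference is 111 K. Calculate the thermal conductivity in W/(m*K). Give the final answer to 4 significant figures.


k = Q*L / (A*dT)
L = 0.23 m, A = 6.3e-03 m^2
k = 112 * 0.23 / (6.3e-03 * 111)
k = 36.84 W/(m*K)


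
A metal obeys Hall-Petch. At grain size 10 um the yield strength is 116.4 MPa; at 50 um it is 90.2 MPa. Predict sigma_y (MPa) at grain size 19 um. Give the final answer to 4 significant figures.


sigma_y = sigma0 + k / sqrt(d)
1/sqrt(d1) = 1/sqrt(1e-05) = 316.228;  1/sqrt(d2) = 141.421
k = (sigma1 - sigma2) / (1/sqrt(d1) - 1/sqrt(d2)) = (116.4 - 90.2) / (316.228 - 141.421) = 0.14988 MPa*m^0.5
sigma0 = sigma1 - k/sqrt(d1) = 116.4 - 0.14988*316.228 = 69.0038 MPa
sigma_y(d3) = 69.0038 + 0.14988 / sqrt(1.9e-05) = 103.4 MPa


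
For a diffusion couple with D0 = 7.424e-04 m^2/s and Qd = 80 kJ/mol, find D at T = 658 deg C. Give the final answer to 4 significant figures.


D = D0 * exp(-Qd / (R*T))
T = 931.15 K
D = 7.424e-04 * exp(-80e3 / (8.314 * 931.15))
D = 2.414e-08 m^2/s


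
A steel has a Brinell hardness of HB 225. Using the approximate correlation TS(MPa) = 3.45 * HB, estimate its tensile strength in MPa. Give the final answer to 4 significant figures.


TS (MPa) = 3.45 * HB
TS = 3.45 * 225
TS = 776.3 MPa


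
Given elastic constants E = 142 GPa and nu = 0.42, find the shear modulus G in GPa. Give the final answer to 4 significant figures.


G = E / (2*(1+nu))
G = 142 / (2*(1+0.42))
G = 50 GPa


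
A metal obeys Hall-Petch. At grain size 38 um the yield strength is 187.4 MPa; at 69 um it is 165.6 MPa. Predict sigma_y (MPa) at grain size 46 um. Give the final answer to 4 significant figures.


sigma_y = sigma0 + k / sqrt(d)
1/sqrt(d1) = 1/sqrt(3.8e-05) = 162.221;  1/sqrt(d2) = 120.386
k = (sigma1 - sigma2) / (1/sqrt(d1) - 1/sqrt(d2)) = (187.4 - 165.6) / (162.221 - 120.386) = 0.521088 MPa*m^0.5
sigma0 = sigma1 - k/sqrt(d1) = 187.4 - 0.521088*162.221 = 102.868 MPa
sigma_y(d3) = 102.868 + 0.521088 / sqrt(4.6e-05) = 179.7 MPa


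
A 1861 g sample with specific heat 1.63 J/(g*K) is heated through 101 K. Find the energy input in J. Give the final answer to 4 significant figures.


Q = m * cp * dT
Q = 1861 * 1.63 * 101
Q = 306400 J


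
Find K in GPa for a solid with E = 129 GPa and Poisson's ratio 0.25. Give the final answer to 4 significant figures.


K = E / (3*(1-2*nu))
K = 129 / (3*(1-2*0.25))
K = 86 GPa


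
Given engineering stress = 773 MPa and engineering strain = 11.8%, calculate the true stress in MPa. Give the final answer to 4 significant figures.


sigma_true = sigma_eng * (1 + epsilon_eng)
sigma_true = 773 * (1 + 0.118)
sigma_true = 864.2 MPa


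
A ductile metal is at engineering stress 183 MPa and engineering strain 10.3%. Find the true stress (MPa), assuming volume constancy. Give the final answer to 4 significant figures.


sigma_true = sigma_eng * (1 + epsilon_eng)
sigma_true = 183 * (1 + 0.103)
sigma_true = 201.8 MPa


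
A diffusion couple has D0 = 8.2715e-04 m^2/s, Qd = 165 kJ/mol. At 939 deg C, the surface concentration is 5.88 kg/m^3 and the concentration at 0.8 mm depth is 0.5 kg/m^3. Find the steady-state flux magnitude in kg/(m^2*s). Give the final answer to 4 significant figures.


Step 1: D = D0 * exp(-Qd/(R*T))
T = 939 + 273.15 = 1212.15 K
D = 8.2715e-04 * exp(-165e3 / (8.314 * 1212.15)) = 6.41292e-11 m^2/s
Step 2: J = D * (C1 - C2) / dx
J = 6.41292e-11 * (5.88 - 0.5) / 8e-04
J = 4.313e-07 kg/(m^2*s)


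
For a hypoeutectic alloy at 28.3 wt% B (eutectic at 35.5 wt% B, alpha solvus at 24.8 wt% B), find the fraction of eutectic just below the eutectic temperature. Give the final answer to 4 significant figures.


f_primary = (C_e - C0) / (C_e - C_alpha_max)
f_primary = (35.5 - 28.3) / (35.5 - 24.8)
f_primary = 0.672897
f_eutectic = 1 - 0.672897 = 0.3271


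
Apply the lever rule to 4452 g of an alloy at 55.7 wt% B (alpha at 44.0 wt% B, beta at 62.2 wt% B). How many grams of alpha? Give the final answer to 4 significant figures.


f_alpha = (C_beta - C0) / (C_beta - C_alpha)
f_alpha = (62.2 - 55.7) / (62.2 - 44.0) = 0.357143
m_alpha = f_alpha * m_total = 0.357143 * 4452 = 1590 g


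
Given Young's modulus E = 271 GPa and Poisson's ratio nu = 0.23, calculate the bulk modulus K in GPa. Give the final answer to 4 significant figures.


K = E / (3*(1-2*nu))
K = 271 / (3*(1-2*0.23))
K = 167.3 GPa


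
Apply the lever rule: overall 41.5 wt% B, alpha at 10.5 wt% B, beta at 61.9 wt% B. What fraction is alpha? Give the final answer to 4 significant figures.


f_alpha = (C_beta - C0) / (C_beta - C_alpha)
f_alpha = (61.9 - 41.5) / (61.9 - 10.5)
f_alpha = 0.3969


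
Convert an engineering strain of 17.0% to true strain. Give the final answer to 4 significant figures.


epsilon_true = ln(1 + epsilon_eng)
epsilon_true = ln(1 + 0.17)
epsilon_true = 0.157


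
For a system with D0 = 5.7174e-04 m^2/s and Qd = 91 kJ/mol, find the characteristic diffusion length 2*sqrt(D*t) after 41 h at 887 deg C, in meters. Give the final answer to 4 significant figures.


Step 1: D = D0 * exp(-Qd/(R*T))
T = 1160.15 K
D = 5.7174e-04 * exp(-91e3 / (8.314 * 1160.15)) = 4.56944e-08 m^2/s
Step 2: L = 2*sqrt(D*t)
t = 41 h = 147600 s
L = 2*sqrt(4.56944e-08 * 147600) = 0.1642 m


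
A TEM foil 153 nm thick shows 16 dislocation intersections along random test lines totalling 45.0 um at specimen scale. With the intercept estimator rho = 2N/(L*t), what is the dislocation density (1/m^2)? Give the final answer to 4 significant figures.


rho = 2N / (L * t)
L = 45.0 um = 4.5e-05 m, t = 153 nm = 1.53e-07 m
rho = 2 * 16 / (4.5e-05 * 1.53e-07)
rho = 4.648e+12 1/m^2


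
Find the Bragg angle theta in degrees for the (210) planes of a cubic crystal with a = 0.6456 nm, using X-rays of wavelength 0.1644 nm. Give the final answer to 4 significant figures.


d = a / sqrt(h^2+k^2+l^2)
d = 0.6456 / sqrt(5) = 0.288721 nm
lambda = 2*d*sin(theta)  =>  sin(theta) = lambda / (2*d)
sin(theta) = 0.1644 / (2 * 0.288721) = 0.284704
theta = 16.54 deg


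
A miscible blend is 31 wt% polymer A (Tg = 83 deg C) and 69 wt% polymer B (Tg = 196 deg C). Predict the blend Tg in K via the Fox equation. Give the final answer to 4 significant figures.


1/Tg = w1/Tg1 + w2/Tg2 (in Kelvin)
Tg1 = 356.15 K, Tg2 = 469.15 K
1/Tg = 0.31/356.15 + 0.69/469.15
Tg = 427.1 K


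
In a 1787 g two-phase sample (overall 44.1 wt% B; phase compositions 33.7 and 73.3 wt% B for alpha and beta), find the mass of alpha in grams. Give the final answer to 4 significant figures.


f_alpha = (C_beta - C0) / (C_beta - C_alpha)
f_alpha = (73.3 - 44.1) / (73.3 - 33.7) = 0.737374
m_alpha = f_alpha * m_total = 0.737374 * 1787 = 1318 g


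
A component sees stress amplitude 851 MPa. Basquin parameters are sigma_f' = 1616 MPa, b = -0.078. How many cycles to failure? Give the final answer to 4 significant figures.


sigma_a = sigma_f' * (2*Nf)^b
2*Nf = (sigma_a / sigma_f')^(1/b)
2*Nf = (851 / 1616)^(1/-0.078)
2*Nf = 3721.04
Nf = 1861 cycles


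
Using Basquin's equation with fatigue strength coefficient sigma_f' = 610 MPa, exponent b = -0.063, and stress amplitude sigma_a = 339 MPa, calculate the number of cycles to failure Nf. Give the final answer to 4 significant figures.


sigma_a = sigma_f' * (2*Nf)^b
2*Nf = (sigma_a / sigma_f')^(1/b)
2*Nf = (339 / 610)^(1/-0.063)
2*Nf = 11212
Nf = 5606 cycles


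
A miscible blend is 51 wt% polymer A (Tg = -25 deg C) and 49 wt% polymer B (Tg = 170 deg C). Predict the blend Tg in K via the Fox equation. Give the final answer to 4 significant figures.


1/Tg = w1/Tg1 + w2/Tg2 (in Kelvin)
Tg1 = 248.15 K, Tg2 = 443.15 K
1/Tg = 0.51/248.15 + 0.49/443.15
Tg = 316.4 K


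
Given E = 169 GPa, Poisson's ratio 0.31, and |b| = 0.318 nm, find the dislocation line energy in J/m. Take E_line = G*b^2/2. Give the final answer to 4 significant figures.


Step 1: G = E / (2*(1+nu))
G = 169 / (2*(1+0.31)) = 64.5038 GPa = 6.45038e+10 Pa
Step 2: E_line = G*b^2/2
b = 0.318 nm = 3.18e-10 m
E_line = 0.5 * 6.45038e+10 * (3.18e-10)^2 = 3.261e-09 J/m


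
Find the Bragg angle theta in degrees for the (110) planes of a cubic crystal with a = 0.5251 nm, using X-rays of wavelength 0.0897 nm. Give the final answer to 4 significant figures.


d = a / sqrt(h^2+k^2+l^2)
d = 0.5251 / sqrt(2) = 0.371302 nm
lambda = 2*d*sin(theta)  =>  sin(theta) = lambda / (2*d)
sin(theta) = 0.0897 / (2 * 0.371302) = 0.120791
theta = 6.938 deg


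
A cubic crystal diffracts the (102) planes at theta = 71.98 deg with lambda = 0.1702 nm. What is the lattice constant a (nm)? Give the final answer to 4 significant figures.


d = lambda / (2*sin(theta))
d = 0.1702 / (2*sin(71.98 deg))
d = 0.0894896 nm
a = d * sqrt(h^2+k^2+l^2) = 0.0894896 * sqrt(5)
a = 0.2001 nm


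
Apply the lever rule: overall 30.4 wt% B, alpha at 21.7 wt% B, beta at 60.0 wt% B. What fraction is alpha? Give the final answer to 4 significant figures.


f_alpha = (C_beta - C0) / (C_beta - C_alpha)
f_alpha = (60.0 - 30.4) / (60.0 - 21.7)
f_alpha = 0.7728


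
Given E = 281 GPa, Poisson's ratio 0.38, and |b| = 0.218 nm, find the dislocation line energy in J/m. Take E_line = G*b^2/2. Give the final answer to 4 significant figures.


Step 1: G = E / (2*(1+nu))
G = 281 / (2*(1+0.38)) = 101.812 GPa = 1.01812e+11 Pa
Step 2: E_line = G*b^2/2
b = 0.218 nm = 2.18e-10 m
E_line = 0.5 * 1.01812e+11 * (2.18e-10)^2 = 2.419e-09 J/m


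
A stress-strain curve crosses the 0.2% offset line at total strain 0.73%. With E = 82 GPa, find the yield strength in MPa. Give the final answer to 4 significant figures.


Offset strain = 0.002
Elastic strain at yield = total_strain - offset = 7.3e-03 - 0.002 = 5.3e-03
sigma_y = E * elastic_strain = 82000 * 5.3e-03
sigma_y = 434.6 MPa


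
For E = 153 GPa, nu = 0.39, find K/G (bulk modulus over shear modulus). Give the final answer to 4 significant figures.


G = E / (2*(1+nu))
G = 153 / (2*(1+0.39)) = 55.036 GPa
K = E / (3*(1-2*nu))
K = 153 / (3*(1-2*0.39)) = 231.818 GPa
K/G = 231.818 / 55.036 = 4.212


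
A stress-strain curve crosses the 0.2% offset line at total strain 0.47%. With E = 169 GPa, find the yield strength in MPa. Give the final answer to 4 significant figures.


Offset strain = 0.002
Elastic strain at yield = total_strain - offset = 4.7e-03 - 0.002 = 2.7e-03
sigma_y = E * elastic_strain = 169000 * 2.7e-03
sigma_y = 456.3 MPa
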